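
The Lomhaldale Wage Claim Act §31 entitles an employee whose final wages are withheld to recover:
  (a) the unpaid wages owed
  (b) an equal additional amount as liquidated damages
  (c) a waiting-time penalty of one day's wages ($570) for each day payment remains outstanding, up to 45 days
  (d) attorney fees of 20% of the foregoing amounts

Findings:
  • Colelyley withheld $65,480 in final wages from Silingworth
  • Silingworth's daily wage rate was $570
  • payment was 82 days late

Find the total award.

$187,932

Liquidated damages (equal amount): $65,480
Penalty days: min(82, 45) = 45
Waiting-time penalty: 45 × $570 = $25,650
Subtotal: $65,480 + $65,480 + $25,650 = $156,610
Attorney fees: 20% of $156,610 = $31,322
Total award: $156,610 + $31,322 = $187,932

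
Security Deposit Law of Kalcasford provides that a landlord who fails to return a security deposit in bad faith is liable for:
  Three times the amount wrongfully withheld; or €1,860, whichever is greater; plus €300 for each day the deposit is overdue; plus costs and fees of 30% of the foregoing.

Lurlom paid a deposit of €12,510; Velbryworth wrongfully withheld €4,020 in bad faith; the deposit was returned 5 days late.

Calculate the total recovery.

€17,628

Trebled: 3 × €4,020 = €12,060
Minimum €1,860: €12,060 meets the minimum, no increase.
Late-return penalty: 5 × €300 = €1,500
Damages plus late penalty: €12,060 + €1,500 = €13,560
Costs and fees: 30% of €13,560 = €4,068
Total recovery: €13,560 + €4,068 = €17,628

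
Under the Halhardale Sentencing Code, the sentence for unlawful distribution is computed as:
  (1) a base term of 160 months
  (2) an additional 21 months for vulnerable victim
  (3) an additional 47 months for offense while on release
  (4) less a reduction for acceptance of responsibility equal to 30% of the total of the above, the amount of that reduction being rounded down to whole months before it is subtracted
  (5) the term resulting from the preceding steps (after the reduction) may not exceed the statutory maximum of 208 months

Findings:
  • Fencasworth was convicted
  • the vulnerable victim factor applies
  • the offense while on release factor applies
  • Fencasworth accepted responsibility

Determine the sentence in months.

Vulnerable victim enhancement: +21 months
Offense while on release enhancement: +47 months
Adjusted term: 160 months + 21 months + 47 months = 228 months
Acceptance of responsibility reduction: 30% of 228 months = 68 months (rounded down)
After reduction: 228 − 68 = 160 months
Cap at 208 months: 160 months is within the cap, no reduction.

160 months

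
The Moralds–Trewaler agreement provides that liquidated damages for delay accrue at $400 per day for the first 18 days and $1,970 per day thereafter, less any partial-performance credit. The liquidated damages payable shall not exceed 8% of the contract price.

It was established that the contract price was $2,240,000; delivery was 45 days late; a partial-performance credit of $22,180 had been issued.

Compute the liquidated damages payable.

First 18 days: 18 × $400 = $7,200
Remaining days: (45 − 18) × $1,970 = $53,190
Accrued per-day damages: $7,200 + $53,190 = $60,390
Less partial-performance credit: $60,390 − $22,180 = $38,210
Cap: 8% of $2,240,000 = $179,200
Cap at $179,200: $38,210 is within the cap, no reduction.

$38,210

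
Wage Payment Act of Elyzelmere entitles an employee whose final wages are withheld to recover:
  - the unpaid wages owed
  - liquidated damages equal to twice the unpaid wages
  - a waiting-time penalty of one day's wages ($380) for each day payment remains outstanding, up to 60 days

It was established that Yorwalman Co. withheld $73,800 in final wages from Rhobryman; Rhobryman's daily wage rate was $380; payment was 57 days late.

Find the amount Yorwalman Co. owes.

$243,060

Doubled: 2 × $73,800 = $147,600
Penalty days: min(57, 60) = 57
Waiting-time penalty: 57 × $380 = $21,660
Total award: $73,800 + $147,600 + $21,660 = $243,060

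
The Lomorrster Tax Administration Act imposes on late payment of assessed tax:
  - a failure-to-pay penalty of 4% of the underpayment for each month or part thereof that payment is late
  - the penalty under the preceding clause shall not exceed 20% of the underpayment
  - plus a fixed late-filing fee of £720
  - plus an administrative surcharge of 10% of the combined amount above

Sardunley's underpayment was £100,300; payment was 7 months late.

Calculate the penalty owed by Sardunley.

Accrued rate: 4% × 7 = 28%, capped at 20% → 20%
Failure-to-pay penalty: 20% of £100,300 = £20,060
Penalty before surcharge: £20,060 + £720 = £20,780
Administrative surcharge: 10% of £20,780 = £2,078
Total penalty: £20,780 + £2,078 = £22,858

Penalty: £22,858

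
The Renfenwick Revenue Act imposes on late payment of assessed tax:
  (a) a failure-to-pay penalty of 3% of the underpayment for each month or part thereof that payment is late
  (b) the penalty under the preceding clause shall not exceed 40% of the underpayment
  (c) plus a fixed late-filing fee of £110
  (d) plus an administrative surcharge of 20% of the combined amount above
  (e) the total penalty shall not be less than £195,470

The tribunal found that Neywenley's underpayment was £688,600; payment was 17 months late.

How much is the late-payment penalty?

Penalty: £330,660

Accrued rate: 3% × 17 = 51%, capped at 40% → 40%
Failure-to-pay penalty: 40% of £688,600 = £275,440
Penalty before surcharge: £275,440 + £110 = £275,550
Administrative surcharge: 20% of £275,550 = £55,110
Total penalty: £275,550 + £55,110 = £330,660
Minimum £195,470: £330,660 meets the minimum, no increase.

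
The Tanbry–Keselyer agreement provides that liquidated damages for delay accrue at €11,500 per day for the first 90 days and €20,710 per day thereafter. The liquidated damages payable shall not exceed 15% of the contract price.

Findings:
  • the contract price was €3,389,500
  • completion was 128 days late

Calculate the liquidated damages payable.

First 90 days: 90 × €11,500 = €1,035,000
Remaining days: (128 − 90) × €20,710 = €786,980
Accrued per-day damages: €1,035,000 + €786,980 = €1,821,980
Cap: 15% of €3,389,500 = €508,425
Cap at €508,425: €1,821,980 exceeds the cap → €508,425

€508,425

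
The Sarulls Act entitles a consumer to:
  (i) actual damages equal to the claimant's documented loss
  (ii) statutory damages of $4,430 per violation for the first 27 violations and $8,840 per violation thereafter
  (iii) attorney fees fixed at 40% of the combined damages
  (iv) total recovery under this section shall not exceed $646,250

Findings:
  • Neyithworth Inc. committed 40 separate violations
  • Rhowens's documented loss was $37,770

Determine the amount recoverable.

Total recovery: $381,220

First 27 violations: 27 × $4,430 = $119,610
Remaining violations: (40 − 27) × $8,840 = $114,920
Statutory damages: $119,610 + $114,920 = $234,530
Combined damages: $37,770 + $234,530 = $272,300
Attorney fees: 40% of $272,300 = $108,920
Total before cap: $272,300 + $108,920 = $381,220
Cap at $646,250: $381,220 is within the cap, no reduction.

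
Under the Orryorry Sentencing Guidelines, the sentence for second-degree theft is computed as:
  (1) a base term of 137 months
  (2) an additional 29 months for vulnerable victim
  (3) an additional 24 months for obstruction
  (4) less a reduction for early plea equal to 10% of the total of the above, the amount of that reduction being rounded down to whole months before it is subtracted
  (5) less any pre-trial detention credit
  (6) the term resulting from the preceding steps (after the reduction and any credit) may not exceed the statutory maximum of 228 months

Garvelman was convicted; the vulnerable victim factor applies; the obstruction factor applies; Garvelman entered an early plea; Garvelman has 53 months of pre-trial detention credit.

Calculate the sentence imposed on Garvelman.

Vulnerable victim enhancement: +29 months
Obstruction enhancement: +24 months
Adjusted term: 137 months + 29 months + 24 months = 190 months
Early plea reduction: 10% of 190 months = 19 months (rounded down)
After reduction: 190 − 19 = 171 months
Less pre-trial detention credit: 171 months − 53 months = 118 months
Cap at 228 months: 118 months is within the cap, no reduction.

118 months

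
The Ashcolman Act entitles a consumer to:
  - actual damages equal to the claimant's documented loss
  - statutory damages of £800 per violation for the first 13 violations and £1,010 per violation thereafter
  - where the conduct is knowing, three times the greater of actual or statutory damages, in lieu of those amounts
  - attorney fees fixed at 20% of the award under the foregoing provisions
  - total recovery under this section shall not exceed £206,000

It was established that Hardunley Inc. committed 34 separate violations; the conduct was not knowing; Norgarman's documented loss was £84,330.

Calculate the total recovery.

First 13 violations: 13 × £800 = £10,400
Remaining violations: (34 − 13) × £1,010 = £21,210
Statutory damages: £10,400 + £21,210 = £31,610
Conduct not knowing: the in-lieu enhancement does not apply.
Actual plus statutory damages: £84,330 + £31,610 = £115,940
Attorney fees: 20% of £115,940 = £23,188
Total before cap: £115,940 + £23,188 = £139,128
Cap at £206,000: £139,128 is within the cap, no reduction.

£139,128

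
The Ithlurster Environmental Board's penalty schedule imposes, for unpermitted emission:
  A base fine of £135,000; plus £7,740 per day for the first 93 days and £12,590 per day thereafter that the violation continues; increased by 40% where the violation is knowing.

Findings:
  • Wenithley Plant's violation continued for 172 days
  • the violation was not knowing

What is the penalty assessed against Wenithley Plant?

First 93 days: 93 × £7,740 = £719,820
Remaining days: (172 − 93) × £12,590 = £994,610
Per-day component: £719,820 + £994,610 = £1,714,430
Base plus per-day: £135,000 + £1,714,430 = £1,849,430
The violation was not knowing: no 40% increase.

Civil penalty: £1,849,430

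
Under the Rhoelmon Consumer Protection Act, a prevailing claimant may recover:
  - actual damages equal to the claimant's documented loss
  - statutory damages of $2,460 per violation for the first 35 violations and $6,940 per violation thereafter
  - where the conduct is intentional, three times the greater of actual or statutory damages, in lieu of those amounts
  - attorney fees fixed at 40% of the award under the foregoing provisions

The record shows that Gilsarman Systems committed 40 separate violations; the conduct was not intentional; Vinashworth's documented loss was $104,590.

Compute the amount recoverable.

First 35 violations: 35 × $2,460 = $86,100
Remaining violations: (40 − 35) × $6,940 = $34,700
Statutory damages: $86,100 + $34,700 = $120,800
Conduct not intentional: the in-lieu enhancement does not apply.
Actual plus statutory damages: $104,590 + $120,800 = $225,390
Attorney fees: 40% of $225,390 = $90,156
Total recovery: $225,390 + $90,156 = $315,546

$315,546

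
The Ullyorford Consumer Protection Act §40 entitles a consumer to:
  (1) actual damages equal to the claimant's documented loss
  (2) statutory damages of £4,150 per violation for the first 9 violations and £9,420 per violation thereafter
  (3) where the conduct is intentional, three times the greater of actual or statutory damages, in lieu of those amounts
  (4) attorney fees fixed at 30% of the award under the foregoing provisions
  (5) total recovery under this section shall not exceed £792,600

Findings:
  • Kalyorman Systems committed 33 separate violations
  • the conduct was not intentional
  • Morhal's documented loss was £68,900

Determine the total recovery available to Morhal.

£432,029

First 9 violations: 9 × £4,150 = £37,350
Remaining violations: (33 − 9) × £9,420 = £226,080
Statutory damages: £37,350 + £226,080 = £263,430
Conduct not intentional: the in-lieu enhancement does not apply.
Actual plus statutory damages: £68,900 + £263,430 = £332,330
Attorney fees: 30% of £332,330 = £99,699
Total before cap: £332,330 + £99,699 = £432,029
Cap at £792,600: £432,029 is within the cap, no reduction.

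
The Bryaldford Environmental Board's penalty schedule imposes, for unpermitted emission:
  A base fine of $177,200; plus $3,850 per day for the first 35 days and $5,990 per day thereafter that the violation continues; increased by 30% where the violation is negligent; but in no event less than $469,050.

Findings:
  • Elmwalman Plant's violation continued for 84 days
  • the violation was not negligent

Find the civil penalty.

$605,460

First 35 days: 35 × $3,850 = $134,750
Remaining days: (84 − 35) × $5,990 = $293,510
Per-day component: $134,750 + $293,510 = $428,260
Base plus per-day: $177,200 + $428,260 = $605,460
The violation was not negligent: no 30% increase.
Minimum $469,050: $605,460 meets the minimum, no increase.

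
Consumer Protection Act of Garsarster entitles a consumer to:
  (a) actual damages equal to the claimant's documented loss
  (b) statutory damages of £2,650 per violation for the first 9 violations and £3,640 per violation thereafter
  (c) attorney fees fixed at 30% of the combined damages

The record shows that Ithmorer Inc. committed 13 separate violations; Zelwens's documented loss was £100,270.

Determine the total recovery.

£180,284

First 9 violations: 9 × £2,650 = £23,850
Remaining violations: (13 − 9) × £3,640 = £14,560
Statutory damages: £23,850 + £14,560 = £38,410
Combined damages: £100,270 + £38,410 = £138,680
Attorney fees: 30% of £138,680 = £41,604
Total recovery: £138,680 + £41,604 = £180,284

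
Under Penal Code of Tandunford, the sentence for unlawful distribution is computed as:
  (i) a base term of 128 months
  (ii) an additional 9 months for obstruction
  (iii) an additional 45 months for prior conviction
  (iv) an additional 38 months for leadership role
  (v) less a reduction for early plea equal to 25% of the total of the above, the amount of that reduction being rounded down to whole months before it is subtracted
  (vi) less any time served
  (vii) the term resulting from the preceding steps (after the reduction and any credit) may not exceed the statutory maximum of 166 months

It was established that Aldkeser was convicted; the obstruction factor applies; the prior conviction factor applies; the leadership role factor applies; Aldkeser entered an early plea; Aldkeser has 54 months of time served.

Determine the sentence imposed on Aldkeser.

Obstruction enhancement: +9 months
Prior conviction enhancement: +45 months
Leadership role enhancement: +38 months
Adjusted term: 128 months + 9 months + 45 months + 38 months = 220 months
Early plea reduction: 25% of 220 months = 55 months (rounded down)
After reduction: 220 − 55 = 165 months
Less time served: 165 months − 54 months = 111 months
Cap at 166 months: 111 months is within the cap, no reduction.

111 months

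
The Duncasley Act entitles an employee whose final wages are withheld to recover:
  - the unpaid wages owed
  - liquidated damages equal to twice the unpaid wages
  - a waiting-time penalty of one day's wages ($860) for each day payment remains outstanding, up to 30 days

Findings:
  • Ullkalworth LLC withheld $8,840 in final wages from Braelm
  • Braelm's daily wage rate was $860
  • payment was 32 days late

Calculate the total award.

$52,320

Doubled: 2 × $8,840 = $17,680
Penalty days: min(32, 30) = 30
Waiting-time penalty: 30 × $860 = $25,800
Total award: $8,840 + $17,680 + $25,800 = $52,320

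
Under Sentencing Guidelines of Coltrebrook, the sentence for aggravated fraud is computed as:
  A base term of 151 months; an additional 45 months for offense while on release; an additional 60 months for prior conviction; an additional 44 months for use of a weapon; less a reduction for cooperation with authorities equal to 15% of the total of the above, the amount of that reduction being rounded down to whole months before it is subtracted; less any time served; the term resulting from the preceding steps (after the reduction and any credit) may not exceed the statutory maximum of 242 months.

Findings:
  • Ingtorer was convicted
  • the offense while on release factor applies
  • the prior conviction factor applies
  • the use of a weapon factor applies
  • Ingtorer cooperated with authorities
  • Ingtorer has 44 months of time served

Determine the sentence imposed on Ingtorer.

Offense while on release enhancement: +45 months
Prior conviction enhancement: +60 months
Use of a weapon enhancement: +44 months
Adjusted term: 151 months + 45 months + 60 months + 44 months = 300 months
Cooperation with authorities reduction: 15% of 300 months = 45 months (rounded down)
After reduction: 300 − 45 = 255 months
Less time served: 255 months − 44 months = 211 months
Cap at 242 months: 211 months is within the cap, no reduction.

211 months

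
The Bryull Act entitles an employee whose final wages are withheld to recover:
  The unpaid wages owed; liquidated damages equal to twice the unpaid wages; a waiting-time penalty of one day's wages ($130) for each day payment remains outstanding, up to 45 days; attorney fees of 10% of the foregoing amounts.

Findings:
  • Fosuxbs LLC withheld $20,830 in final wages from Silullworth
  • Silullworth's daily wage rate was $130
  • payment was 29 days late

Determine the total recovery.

$72,886

Doubled: 2 × $20,830 = $41,660
Penalty days: min(29, 45) = 29
Waiting-time penalty: 29 × $130 = $3,770
Subtotal: $20,830 + $41,660 + $3,770 = $66,260
Attorney fees: 10% of $66,260 = $6,626
Total award: $66,260 + $6,626 = $72,886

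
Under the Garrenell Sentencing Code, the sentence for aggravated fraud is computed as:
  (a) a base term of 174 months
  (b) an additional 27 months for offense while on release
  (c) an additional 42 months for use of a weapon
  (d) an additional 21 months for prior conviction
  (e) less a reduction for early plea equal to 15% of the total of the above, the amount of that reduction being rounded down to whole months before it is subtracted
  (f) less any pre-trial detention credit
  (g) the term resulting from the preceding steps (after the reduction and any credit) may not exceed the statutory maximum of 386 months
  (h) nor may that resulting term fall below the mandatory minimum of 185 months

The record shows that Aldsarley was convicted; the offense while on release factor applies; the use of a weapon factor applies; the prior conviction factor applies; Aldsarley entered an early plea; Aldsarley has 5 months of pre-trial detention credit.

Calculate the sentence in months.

220 months

Offense while on release enhancement: +27 months
Use of a weapon enhancement: +42 months
Prior conviction enhancement: +21 months
Adjusted term: 174 months + 27 months + 42 months + 21 months = 264 months
Early plea reduction: 15% of 264 months = 39 months (rounded down)
After reduction: 264 − 39 = 225 months
Less pre-trial detention credit: 225 months − 5 months = 220 months
Cap at 386 months: 220 months is within the cap, no reduction.
Minimum 185 months: 220 months meets the minimum, no increase.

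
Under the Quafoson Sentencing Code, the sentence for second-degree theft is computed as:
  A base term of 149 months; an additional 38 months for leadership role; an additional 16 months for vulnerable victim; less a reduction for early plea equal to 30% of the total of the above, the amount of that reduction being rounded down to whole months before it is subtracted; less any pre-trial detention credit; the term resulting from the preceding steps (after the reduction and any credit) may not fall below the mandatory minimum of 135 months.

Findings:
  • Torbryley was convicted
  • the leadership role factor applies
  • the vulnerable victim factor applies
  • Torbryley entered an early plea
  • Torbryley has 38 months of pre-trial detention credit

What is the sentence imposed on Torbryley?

Leadership role enhancement: +38 months
Vulnerable victim enhancement: +16 months
Adjusted term: 149 months + 38 months + 16 months = 203 months
Early plea reduction: 30% of 203 months = 60 months (rounded down)
After reduction: 203 − 60 = 143 months
Less pre-trial detention credit: 143 months − 38 months = 105 months
Minimum 135 months: 105 months is below the minimum → 135 months

Sentence: 135 months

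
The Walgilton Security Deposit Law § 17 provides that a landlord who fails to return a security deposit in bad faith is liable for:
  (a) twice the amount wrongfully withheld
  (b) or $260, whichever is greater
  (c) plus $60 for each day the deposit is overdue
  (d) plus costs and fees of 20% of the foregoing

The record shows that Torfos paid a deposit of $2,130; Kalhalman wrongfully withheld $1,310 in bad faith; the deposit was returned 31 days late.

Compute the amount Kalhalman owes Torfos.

Doubled: 2 × $1,310 = $2,620
Minimum $260: $2,620 meets the minimum, no increase.
Late-return penalty: 31 × $60 = $1,860
Damages plus late penalty: $2,620 + $1,860 = $4,480
Costs and fees: 20% of $4,480 = $896
Total recovery: $4,480 + $896 = $5,376

$5,376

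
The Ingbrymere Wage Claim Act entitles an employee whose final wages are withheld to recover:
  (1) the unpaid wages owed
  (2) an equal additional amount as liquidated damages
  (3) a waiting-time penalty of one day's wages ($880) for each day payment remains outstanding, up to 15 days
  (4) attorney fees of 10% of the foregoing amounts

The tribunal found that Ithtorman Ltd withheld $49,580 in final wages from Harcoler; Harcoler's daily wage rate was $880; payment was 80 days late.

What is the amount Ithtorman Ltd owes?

Total award: $123,596

Liquidated damages (equal amount): $49,580
Penalty days: min(80, 15) = 15
Waiting-time penalty: 15 × $880 = $13,200
Subtotal: $49,580 + $49,580 + $13,200 = $112,360
Attorney fees: 10% of $112,360 = $11,236
Total award: $112,360 + $11,236 = $123,596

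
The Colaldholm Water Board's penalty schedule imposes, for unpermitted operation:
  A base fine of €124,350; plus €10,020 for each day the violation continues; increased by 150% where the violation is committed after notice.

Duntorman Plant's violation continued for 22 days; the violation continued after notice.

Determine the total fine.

Per-day component: 22 × €10,020 = €220,440
Base plus per-day: €124,350 + €220,440 = €344,790
Enhancement: 150% of €344,790 = €517,185
Enhanced fine: €344,790 + €517,185 = €861,975

€861,975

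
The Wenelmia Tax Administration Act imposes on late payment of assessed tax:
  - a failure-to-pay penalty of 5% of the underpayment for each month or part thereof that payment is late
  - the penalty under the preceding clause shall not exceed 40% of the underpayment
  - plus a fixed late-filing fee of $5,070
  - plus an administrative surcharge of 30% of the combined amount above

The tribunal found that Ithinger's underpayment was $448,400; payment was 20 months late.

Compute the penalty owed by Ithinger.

Accrued rate: 5% × 20 = 100%, capped at 40% → 40%
Failure-to-pay penalty: 40% of $448,400 = $179,360
Penalty before surcharge: $179,360 + $5,070 = $184,430
Administrative surcharge: 30% of $184,430 = $55,329
Total penalty: $184,430 + $55,329 = $239,759

$239,759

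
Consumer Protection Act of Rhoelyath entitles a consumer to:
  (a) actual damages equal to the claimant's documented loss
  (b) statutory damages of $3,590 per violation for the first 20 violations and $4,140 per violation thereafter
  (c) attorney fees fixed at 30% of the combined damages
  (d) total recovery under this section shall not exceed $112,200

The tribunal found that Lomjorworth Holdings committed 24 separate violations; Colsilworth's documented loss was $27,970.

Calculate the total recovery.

First 20 violations: 20 × $3,590 = $71,800
Remaining violations: (24 − 20) × $4,140 = $16,560
Statutory damages: $71,800 + $16,560 = $88,360
Combined damages: $27,970 + $88,360 = $116,330
Attorney fees: 30% of $116,330 = $34,899
Total before cap: $116,330 + $34,899 = $151,229
Cap at $112,200: $151,229 exceeds the cap → $112,200

$112,200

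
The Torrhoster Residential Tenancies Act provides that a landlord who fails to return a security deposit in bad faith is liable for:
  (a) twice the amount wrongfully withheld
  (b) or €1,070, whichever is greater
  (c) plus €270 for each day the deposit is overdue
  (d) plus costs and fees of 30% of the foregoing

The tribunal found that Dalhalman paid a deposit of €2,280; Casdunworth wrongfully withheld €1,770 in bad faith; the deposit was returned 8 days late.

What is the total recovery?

Recovery: €7,410

Doubled: 2 × €1,770 = €3,540
Minimum €1,070: €3,540 meets the minimum, no increase.
Late-return penalty: 8 × €270 = €2,160
Damages plus late penalty: €3,540 + €2,160 = €5,700
Costs and fees: 30% of €5,700 = €1,710
Total recovery: €5,700 + €1,710 = €7,410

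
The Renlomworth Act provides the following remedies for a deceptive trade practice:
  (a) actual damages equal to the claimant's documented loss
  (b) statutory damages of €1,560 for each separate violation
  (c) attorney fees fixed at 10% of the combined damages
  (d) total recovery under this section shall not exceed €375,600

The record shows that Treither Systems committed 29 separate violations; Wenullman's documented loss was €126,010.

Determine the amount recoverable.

€188,375

Statutory damages: 29 × €1,560 = €45,240
Combined damages: €126,010 + €45,240 = €171,250
Attorney fees: 10% of €171,250 = €17,125
Total before cap: €171,250 + €17,125 = €188,375
Cap at €375,600: €188,375 is within the cap, no reduction.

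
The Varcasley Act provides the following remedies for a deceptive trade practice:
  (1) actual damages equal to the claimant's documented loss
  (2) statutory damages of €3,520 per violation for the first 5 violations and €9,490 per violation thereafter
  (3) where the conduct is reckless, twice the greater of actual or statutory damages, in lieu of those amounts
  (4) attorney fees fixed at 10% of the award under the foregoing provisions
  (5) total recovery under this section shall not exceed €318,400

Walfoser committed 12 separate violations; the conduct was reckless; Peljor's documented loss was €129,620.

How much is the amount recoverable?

First 5 violations: 5 × €3,520 = €17,600
Remaining violations: (12 − 5) × €9,490 = €66,430
Statutory damages: €17,600 + €66,430 = €84,030
Greater of actual damages (€129,620) or statutory damages (€84,030): €129,620
Doubled: 2 × €129,620 = €259,240
Attorney fees: 10% of €259,240 = €25,924
Total before cap: €259,240 + €25,924 = €285,164
Cap at €318,400: €285,164 is within the cap, no reduction.

€285,164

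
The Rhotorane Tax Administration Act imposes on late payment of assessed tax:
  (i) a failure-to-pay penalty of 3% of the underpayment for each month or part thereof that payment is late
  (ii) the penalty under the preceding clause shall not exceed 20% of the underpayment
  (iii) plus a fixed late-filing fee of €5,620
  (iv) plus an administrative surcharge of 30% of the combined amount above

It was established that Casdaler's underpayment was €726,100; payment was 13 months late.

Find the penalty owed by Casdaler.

Penalty: €196,092

Accrued rate: 3% × 13 = 39%, capped at 20% → 20%
Failure-to-pay penalty: 20% of €726,100 = €145,220
Penalty before surcharge: €145,220 + €5,620 = €150,840
Administrative surcharge: 30% of €150,840 = €45,252
Total penalty: €150,840 + €45,252 = €196,092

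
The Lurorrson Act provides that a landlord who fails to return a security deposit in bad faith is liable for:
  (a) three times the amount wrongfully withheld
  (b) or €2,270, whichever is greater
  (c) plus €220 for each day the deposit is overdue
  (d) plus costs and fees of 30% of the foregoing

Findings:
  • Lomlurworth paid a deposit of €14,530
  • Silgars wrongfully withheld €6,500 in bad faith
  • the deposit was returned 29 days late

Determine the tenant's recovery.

Trebled: 3 × €6,500 = €19,500
Minimum €2,270: €19,500 meets the minimum, no increase.
Late-return penalty: 29 × €220 = €6,380
Damages plus late penalty: €19,500 + €6,380 = €25,880
Costs and fees: 30% of €25,880 = €7,764
Total recovery: €25,880 + €7,764 = €33,644

€33,644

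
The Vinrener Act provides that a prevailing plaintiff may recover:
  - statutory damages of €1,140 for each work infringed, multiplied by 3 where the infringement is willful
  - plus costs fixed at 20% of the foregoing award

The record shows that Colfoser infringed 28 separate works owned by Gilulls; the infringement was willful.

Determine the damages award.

Statutory damages: 28 × €1,140 = €31,920
Trebled: 3 × €31,920 = €95,760
Costs: 20% of €95,760 = €19,152
Award plus costs: €95,760 + €19,152 = €114,912

€114,912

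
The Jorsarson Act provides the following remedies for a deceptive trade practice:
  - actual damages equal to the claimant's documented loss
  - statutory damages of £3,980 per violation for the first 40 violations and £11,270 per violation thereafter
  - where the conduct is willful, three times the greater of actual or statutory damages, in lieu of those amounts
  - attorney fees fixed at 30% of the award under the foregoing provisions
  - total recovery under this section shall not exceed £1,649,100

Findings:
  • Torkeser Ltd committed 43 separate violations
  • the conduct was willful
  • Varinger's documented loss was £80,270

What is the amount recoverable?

£752,739

First 40 violations: 40 × £3,980 = £159,200
Remaining violations: (43 − 40) × £11,270 = £33,810
Statutory damages: £159,200 + £33,810 = £193,010
Greater of actual damages (£80,270) or statutory damages (£193,010): £193,010
Trebled: 3 × £193,010 = £579,030
Attorney fees: 30% of £579,030 = £173,709
Total before cap: £579,030 + £173,709 = £752,739
Cap at £1,649,100: £752,739 is within the cap, no reduction.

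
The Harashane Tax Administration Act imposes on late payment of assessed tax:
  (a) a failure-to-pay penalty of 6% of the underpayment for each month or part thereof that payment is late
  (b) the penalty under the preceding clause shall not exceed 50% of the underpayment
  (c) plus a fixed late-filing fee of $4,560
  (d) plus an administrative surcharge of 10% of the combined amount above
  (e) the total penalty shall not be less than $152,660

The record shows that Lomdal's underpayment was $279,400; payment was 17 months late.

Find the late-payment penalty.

$158,686

Accrued rate: 6% × 17 = 102%, capped at 50% → 50%
Failure-to-pay penalty: 50% of $279,400 = $139,700
Penalty before surcharge: $139,700 + $4,560 = $144,260
Administrative surcharge: 10% of $144,260 = $14,426
Total penalty: $144,260 + $14,426 = $158,686
Minimum $152,660: $158,686 meets the minimum, no increase.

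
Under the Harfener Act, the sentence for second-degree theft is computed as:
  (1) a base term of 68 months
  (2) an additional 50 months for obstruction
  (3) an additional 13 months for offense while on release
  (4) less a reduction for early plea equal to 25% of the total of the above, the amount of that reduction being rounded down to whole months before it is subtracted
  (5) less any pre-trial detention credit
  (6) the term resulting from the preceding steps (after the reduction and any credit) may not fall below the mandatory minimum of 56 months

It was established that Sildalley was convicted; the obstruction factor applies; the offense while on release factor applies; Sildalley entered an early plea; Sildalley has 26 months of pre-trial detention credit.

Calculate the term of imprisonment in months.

Obstruction enhancement: +50 months
Offense while on release enhancement: +13 months
Adjusted term: 68 months + 50 months + 13 months = 131 months
Early plea reduction: 25% of 131 months = 32 months (rounded down)
After reduction: 131 − 32 = 99 months
Less pre-trial detention credit: 99 months − 26 months = 73 months
Minimum 56 months: 73 months meets the minimum, no increase.

73 months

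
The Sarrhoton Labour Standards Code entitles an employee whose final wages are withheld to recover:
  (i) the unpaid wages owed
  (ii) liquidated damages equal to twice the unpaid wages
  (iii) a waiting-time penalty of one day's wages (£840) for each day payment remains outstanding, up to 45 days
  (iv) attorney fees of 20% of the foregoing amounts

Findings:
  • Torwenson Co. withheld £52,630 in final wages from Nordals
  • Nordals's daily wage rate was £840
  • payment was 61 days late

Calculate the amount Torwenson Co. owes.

Doubled: 2 × £52,630 = £105,260
Penalty days: min(61, 45) = 45
Waiting-time penalty: 45 × £840 = £37,800
Subtotal: £52,630 + £105,260 + £37,800 = £195,690
Attorney fees: 20% of £195,690 = £39,138
Total award: £195,690 + £39,138 = £234,828

£234,828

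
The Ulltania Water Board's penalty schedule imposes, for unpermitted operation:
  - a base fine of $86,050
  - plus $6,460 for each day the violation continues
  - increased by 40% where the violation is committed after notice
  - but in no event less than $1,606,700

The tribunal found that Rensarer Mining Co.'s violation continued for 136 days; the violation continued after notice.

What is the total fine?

$1,606,700

Per-day component: 136 × $6,460 = $878,560
Base plus per-day: $86,050 + $878,560 = $964,610
Enhancement: 40% of $964,610 = $385,844
Enhanced fine: $964,610 + $385,844 = $1,350,454
Minimum $1,606,700: $1,350,454 is below the minimum → $1,606,700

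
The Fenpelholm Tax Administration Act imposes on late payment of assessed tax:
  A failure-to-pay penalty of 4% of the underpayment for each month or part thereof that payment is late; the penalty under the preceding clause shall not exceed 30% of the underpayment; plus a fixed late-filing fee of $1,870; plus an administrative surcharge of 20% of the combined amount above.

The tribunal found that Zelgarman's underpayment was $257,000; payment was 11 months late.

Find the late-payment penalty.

$94,764

Accrued rate: 4% × 11 = 44%, capped at 30% → 30%
Failure-to-pay penalty: 30% of $257,000 = $77,100
Penalty before surcharge: $77,100 + $1,870 = $78,970
Administrative surcharge: 20% of $78,970 = $15,794
Total penalty: $78,970 + $15,794 = $94,764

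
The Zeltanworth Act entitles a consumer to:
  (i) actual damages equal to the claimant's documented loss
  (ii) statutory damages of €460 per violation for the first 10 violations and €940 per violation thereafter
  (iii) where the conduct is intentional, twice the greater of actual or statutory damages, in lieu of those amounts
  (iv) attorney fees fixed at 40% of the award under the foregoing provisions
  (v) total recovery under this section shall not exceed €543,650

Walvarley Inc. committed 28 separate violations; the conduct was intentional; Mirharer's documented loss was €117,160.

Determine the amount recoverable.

First 10 violations: 10 × €460 = €4,600
Remaining violations: (28 − 10) × €940 = €16,920
Statutory damages: €4,600 + €16,920 = €21,520
Greater of actual damages (€117,160) or statutory damages (€21,520): €117,160
Doubled: 2 × €117,160 = €234,320
Attorney fees: 40% of €234,320 = €93,728
Total before cap: €234,320 + €93,728 = €328,048
Cap at €543,650: €328,048 is within the cap, no reduction.

€328,048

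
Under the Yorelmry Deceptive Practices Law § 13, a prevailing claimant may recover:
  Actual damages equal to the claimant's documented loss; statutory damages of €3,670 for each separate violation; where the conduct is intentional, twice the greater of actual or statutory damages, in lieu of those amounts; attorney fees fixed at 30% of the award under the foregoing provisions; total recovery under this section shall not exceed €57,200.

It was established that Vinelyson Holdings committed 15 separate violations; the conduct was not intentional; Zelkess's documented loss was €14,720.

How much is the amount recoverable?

Statutory damages: 15 × €3,670 = €55,050
Conduct not intentional: the in-lieu enhancement does not apply.
Actual plus statutory damages: €14,720 + €55,050 = €69,770
Attorney fees: 30% of €69,770 = €20,931
Total before cap: €69,770 + €20,931 = €90,701
Cap at €57,200: €90,701 exceeds the cap → €57,200

€57,200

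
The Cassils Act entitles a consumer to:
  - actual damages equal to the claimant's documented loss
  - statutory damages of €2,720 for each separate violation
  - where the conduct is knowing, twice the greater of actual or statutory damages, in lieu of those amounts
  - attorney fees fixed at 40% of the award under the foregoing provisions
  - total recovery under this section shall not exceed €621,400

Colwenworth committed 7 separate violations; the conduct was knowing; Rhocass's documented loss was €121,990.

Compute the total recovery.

Statutory damages: 7 × €2,720 = €19,040
Greater of actual damages (€121,990) or statutory damages (€19,040): €121,990
Doubled: 2 × €121,990 = €243,980
Attorney fees: 40% of €243,980 = €97,592
Total before cap: €243,980 + €97,592 = €341,572
Cap at €621,400: €341,572 is within the cap, no reduction.

€341,572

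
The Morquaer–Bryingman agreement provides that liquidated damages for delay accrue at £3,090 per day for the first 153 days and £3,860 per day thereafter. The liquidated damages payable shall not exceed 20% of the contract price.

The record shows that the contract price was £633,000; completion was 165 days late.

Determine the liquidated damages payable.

First 153 days: 153 × £3,090 = £472,770
Remaining days: (165 − 153) × £3,860 = £46,320
Accrued per-day damages: £472,770 + £46,320 = £519,090
Cap: 20% of £633,000 = £126,600
Cap at £126,600: £519,090 exceeds the cap → £126,600

£126,600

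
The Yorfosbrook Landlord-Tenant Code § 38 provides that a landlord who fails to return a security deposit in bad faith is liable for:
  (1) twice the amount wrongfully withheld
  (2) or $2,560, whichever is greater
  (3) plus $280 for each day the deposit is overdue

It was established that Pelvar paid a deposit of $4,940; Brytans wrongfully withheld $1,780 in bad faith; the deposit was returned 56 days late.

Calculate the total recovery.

Doubled: 2 × $1,780 = $3,560
Minimum $2,560: $3,560 meets the minimum, no increase.
Late-return penalty: 56 × $280 = $15,680
Damages plus late penalty: $3,560 + $15,680 = $19,240

$19,240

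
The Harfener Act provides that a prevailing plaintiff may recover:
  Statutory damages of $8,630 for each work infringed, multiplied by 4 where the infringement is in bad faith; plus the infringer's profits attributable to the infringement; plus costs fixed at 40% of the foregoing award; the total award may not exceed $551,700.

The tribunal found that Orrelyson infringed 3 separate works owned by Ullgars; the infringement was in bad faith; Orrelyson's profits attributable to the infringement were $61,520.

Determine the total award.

Statutory damages: 3 × $8,630 = $25,890
Multiplied by 4: 4 × $25,890 = $103,560
Combined award: $103,560 + $61,520 = $165,080
Costs: 40% of $165,080 = $66,032
Award plus costs: $165,080 + $66,032 = $231,112
Cap at $551,700: $231,112 is within the cap, no reduction.

$231,112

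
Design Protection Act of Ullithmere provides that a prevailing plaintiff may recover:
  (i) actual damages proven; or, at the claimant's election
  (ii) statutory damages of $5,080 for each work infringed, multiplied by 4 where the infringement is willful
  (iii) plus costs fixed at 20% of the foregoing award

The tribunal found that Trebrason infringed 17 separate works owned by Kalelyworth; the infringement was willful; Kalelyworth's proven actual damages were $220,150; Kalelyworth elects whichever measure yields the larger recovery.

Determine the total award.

$414,528

Statutory damages: 17 × $5,080 = $86,360
Multiplied by 4: 4 × $86,360 = $345,440
Greater of actual damages ($220,150) or enhanced statutory damages ($345,440): $345,440
Costs: 20% of $345,440 = $69,088
Award plus costs: $345,440 + $69,088 = $414,528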